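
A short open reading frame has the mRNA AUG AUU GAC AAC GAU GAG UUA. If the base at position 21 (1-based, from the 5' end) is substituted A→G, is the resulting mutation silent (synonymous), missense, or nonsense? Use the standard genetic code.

Position 21 falls in codon 7: UUA → Leu.
After the substitution the codon is UUG → Leu.
Both encode Leu, so the change is synonymous.

silent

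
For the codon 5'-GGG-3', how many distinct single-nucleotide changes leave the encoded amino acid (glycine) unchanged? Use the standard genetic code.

3

Position 1: none → 0 synonymous.
Position 2: none → 0 synonymous.
Position 3: GGT, GGC, GGA → 3 synonymous.
Total: 0 + 0 + 3 = 3.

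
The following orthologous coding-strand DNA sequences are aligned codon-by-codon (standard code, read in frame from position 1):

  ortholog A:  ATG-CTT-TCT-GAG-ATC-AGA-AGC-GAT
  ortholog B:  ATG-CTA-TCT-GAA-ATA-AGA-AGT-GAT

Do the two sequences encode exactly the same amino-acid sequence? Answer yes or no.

Codon 1: ATG Met / ATG Met — identical.
Codon 2: CTT Leu / CTA Leu — synonymous.
Codon 3: TCT Ser / TCT Ser — identical.
Codon 4: GAG Glu / GAA Glu — synonymous.
Codon 5: ATC Ile / ATA Ile — synonymous.
Codon 6: AGA Arg / AGA Arg — identical.
Codon 7: AGC Ser / AGT Ser — synonymous.
Codon 8: GAT Asp / GAT Asp — identical.
Nonsynonymous differences: 0 → same protein.

yes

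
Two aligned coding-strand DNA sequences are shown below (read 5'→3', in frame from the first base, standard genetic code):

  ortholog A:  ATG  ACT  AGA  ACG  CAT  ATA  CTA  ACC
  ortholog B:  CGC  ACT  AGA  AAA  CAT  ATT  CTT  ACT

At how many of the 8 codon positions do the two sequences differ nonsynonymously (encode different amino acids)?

2

Codon 1: ATG Met / CGC Arg — nonsynonymous.
Codon 2: ACT Thr / ACT Thr — identical.
Codon 3: AGA Arg / AGA Arg — identical.
Codon 4: ACG Thr / AAA Lys — nonsynonymous.
Codon 5: CAT His / CAT His — identical.
Codon 6: ATA Ile / ATT Ile — synonymous.
Codon 7: CTA Leu / CTT Leu — synonymous.
Codon 8: ACC Thr / ACT Thr — synonymous.
Nonsynonymous differences: 2.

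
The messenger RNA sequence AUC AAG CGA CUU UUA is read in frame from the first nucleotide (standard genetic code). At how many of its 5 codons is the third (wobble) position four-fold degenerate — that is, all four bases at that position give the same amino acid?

Codon 1 AUC (Ile): third position 3-fold.
Codon 2 AAG (Lys): third position 2-fold.
Codon 3 CGA (Arg): third position 4-fold.
Codon 4 CUU (Leu): third position 4-fold.
Codon 5 UUA (Leu): third position 2-fold.
Four-fold degenerate third positions: 2.

2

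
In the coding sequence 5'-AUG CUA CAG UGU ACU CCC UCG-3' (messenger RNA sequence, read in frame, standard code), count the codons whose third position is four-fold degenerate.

Codon 1 AUG (Met): third position 1-fold.
Codon 2 CUA (Leu): third position 4-fold.
Codon 3 CAG (Gln): third position 2-fold.
Codon 4 UGU (Cys): third position 2-fold.
Codon 5 ACU (Thr): third position 4-fold.
Codon 6 CCC (Pro): third position 4-fold.
Codon 7 UCG (Ser): third position 4-fold.
Four-fold degenerate third positions: 4.

4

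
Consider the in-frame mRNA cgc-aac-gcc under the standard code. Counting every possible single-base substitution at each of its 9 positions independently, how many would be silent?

Codon 1 (CGC, Arg): 3 synonymous substitutions.
Codon 2 (AAC, Asn): 1 synonymous substitution.
Codon 3 (GCC, Ala): 3 synonymous substitutions.
Total: 3 + 1 + 3 = 7.

7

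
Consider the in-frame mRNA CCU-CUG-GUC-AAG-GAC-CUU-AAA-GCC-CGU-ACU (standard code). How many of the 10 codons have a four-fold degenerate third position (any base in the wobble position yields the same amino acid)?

Codon 1 CCU (Pro): third position 4-fold.
Codon 2 CUG (Leu): third position 4-fold.
Codon 3 GUC (Val): third position 4-fold.
Codon 4 AAG (Lys): third position 2-fold.
Codon 5 GAC (Asp): third position 2-fold.
Codon 6 CUU (Leu): third position 4-fold.
Codon 7 AAA (Lys): third position 2-fold.
Codon 8 GCC (Ala): third position 4-fold.
Codon 9 CGU (Arg): third position 4-fold.
Codon 10 ACU (Thr): third position 4-fold.
Four-fold degenerate third positions: 7.

7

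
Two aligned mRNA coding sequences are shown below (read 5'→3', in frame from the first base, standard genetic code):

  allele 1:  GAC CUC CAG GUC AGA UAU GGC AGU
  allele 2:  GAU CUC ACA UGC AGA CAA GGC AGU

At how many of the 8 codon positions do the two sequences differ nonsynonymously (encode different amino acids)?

3

Codon 1: GAC Asp / GAU Asp — synonymous.
Codon 2: CUC Leu / CUC Leu — identical.
Codon 3: CAG Gln / ACA Thr — nonsynonymous.
Codon 4: GUC Val / UGC Cys — nonsynonymous.
Codon 5: AGA Arg / AGA Arg — identical.
Codon 6: UAU Tyr / CAA Gln — nonsynonymous.
Codon 7: GGC Gly / GGC Gly — identical.
Codon 8: AGU Ser / AGU Ser — identical.
Nonsynonymous differences: 3.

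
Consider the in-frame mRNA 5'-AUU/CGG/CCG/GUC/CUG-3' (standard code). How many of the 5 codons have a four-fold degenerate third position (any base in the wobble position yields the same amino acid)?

Codon 1 AUU (Ile): third position 3-fold.
Codon 2 CGG (Arg): third position 4-fold.
Codon 3 CCG (Pro): third position 4-fold.
Codon 4 GUC (Val): third position 4-fold.
Codon 5 CUG (Leu): third position 4-fold.
Four-fold degenerate third positions: 4.

4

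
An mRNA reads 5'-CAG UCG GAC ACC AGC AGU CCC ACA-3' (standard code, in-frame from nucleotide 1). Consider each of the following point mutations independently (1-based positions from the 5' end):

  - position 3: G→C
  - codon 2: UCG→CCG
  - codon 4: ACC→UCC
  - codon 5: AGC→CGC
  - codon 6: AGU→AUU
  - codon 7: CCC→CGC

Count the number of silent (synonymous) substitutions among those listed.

Codon 1: CAG (Gln) → CAC (His) — missense.
Codon 2: UCG (Ser) → CCG (Pro) — missense.
Codon 4: ACC (Thr) → UCC (Ser) — missense.
Codon 5: AGC (Ser) → CGC (Arg) — missense.
Codon 6: AGU (Ser) → AUU (Ile) — missense.
Codon 7: CCC (Pro) → CGC (Arg) — missense.
Synonymous: 0 of 6.

0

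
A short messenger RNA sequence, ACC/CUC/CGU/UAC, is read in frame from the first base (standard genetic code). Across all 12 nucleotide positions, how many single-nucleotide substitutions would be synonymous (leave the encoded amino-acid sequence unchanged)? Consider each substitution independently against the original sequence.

10

Codon 1 (ACC, Thr): 3 synonymous substitutions.
Codon 2 (CUC, Leu): 3 synonymous substitutions.
Codon 3 (CGU, Arg): 3 synonymous substitutions.
Codon 4 (UAC, Tyr): 1 synonymous substitution.
Total: 3 + 3 + 3 + 1 = 10.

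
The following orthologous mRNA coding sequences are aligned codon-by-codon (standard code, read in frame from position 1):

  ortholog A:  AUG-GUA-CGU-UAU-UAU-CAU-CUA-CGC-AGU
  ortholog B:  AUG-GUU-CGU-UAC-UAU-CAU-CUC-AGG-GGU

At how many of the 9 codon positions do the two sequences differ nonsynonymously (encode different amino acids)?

Codon 1: AUG Met / AUG Met — identical.
Codon 2: GUA Val / GUU Val — synonymous.
Codon 3: CGU Arg / CGU Arg — identical.
Codon 4: UAU Tyr / UAC Tyr — synonymous.
Codon 5: UAU Tyr / UAU Tyr — identical.
Codon 6: CAU His / CAU His — identical.
Codon 7: CUA Leu / CUC Leu — synonymous.
Codon 8: CGC Arg / AGG Arg — synonymous.
Codon 9: AGU Ser / GGU Gly — nonsynonymous.
Nonsynonymous differences: 1.

1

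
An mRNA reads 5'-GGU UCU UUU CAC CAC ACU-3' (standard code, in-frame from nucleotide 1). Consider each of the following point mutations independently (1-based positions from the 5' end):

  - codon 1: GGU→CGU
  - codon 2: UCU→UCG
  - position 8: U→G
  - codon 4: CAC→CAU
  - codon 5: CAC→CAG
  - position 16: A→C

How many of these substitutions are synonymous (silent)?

2

Codon 1: GGU (Gly) → CGU (Arg) — missense.
Codon 2: UCU (Ser) → UCG (Ser) — synonymous.
Codon 3: UUU (Phe) → UGU (Cys) — missense.
Codon 4: CAC (His) → CAU (His) — synonymous.
Codon 5: CAC (His) → CAG (Gln) — missense.
Codon 6: ACU (Thr) → CCU (Pro) — missense.
Synonymous: 2 of 6.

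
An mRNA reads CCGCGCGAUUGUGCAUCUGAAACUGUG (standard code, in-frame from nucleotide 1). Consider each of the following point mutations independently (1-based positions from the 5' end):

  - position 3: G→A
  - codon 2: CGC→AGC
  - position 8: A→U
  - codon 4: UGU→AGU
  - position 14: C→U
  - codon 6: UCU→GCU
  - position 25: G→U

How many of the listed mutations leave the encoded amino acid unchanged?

Codon 1: CCG (Pro) → CCA (Pro) — synonymous.
Codon 2: CGC (Arg) → AGC (Ser) — missense.
Codon 3: GAU (Asp) → GUU (Val) — missense.
Codon 4: UGU (Cys) → AGU (Ser) — missense.
Codon 5: GCA (Ala) → GUA (Val) — missense.
Codon 6: UCU (Ser) → GCU (Ala) — missense.
Codon 9: GUG (Val) → UUG (Leu) — missense.
Synonymous: 1 of 7.

1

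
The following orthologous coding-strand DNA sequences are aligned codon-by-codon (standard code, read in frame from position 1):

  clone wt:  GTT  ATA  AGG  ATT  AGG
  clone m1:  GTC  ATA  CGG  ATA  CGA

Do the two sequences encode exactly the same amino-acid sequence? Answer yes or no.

Codon 1: GTT Val / GTC Val — synonymous.
Codon 2: ATA Ile / ATA Ile — identical.
Codon 3: AGG Arg / CGG Arg — synonymous.
Codon 4: ATT Ile / ATA Ile — synonymous.
Codon 5: AGG Arg / CGA Arg — synonymous.
Nonsynonymous differences: 0 → same protein.

yes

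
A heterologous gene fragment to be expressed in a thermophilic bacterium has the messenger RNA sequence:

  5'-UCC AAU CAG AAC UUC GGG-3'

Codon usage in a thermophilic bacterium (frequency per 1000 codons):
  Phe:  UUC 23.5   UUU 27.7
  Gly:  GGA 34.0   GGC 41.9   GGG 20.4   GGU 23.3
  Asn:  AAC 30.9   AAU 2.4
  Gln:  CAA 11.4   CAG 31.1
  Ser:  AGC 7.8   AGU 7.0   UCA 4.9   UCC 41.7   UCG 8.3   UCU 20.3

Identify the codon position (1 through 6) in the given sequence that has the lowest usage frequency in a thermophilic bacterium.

2

Codon 1 UCC (Ser): 41.7 per 1000.
Codon 2 AAU (Asn): 2.4 per 1000.
Codon 3 CAG (Gln): 31.1 per 1000.
Codon 4 AAC (Asn): 30.9 per 1000.
Codon 5 UUC (Phe): 23.5 per 1000.
Codon 6 GGG (Gly): 20.4 per 1000.
Lowest frequency is 2.4 at codon 2.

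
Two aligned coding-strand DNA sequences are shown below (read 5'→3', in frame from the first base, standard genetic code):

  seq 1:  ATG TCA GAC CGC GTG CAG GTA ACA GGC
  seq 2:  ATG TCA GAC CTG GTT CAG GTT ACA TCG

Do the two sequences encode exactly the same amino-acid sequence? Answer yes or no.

Codon 1: ATG Met / ATG Met — identical.
Codon 2: TCA Ser / TCA Ser — identical.
Codon 3: GAC Asp / GAC Asp — identical.
Codon 4: CGC Arg / CTG Leu — nonsynonymous.
Codon 5: GTG Val / GTT Val — synonymous.
Codon 6: CAG Gln / CAG Gln — identical.
Codon 7: GTA Val / GTT Val — synonymous.
Codon 8: ACA Thr / ACA Thr — identical.
Codon 9: GGC Gly / TCG Ser — nonsynonymous.
Nonsynonymous differences: 2 → different protein.

no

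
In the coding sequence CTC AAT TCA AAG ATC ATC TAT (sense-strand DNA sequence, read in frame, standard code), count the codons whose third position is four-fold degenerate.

2

Codon 1 CTC (Leu): third position 4-fold.
Codon 2 AAT (Asn): third position 2-fold.
Codon 3 TCA (Ser): third position 4-fold.
Codon 4 AAG (Lys): third position 2-fold.
Codon 5 ATC (Ile): third position 3-fold.
Codon 6 ATC (Ile): third position 3-fold.
Codon 7 TAT (Tyr): third position 2-fold.
Four-fold degenerate third positions: 2.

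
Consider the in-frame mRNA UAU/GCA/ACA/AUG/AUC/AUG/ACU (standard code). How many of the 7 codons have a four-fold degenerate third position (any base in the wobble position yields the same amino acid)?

Codon 1 UAU (Tyr): third position 2-fold.
Codon 2 GCA (Ala): third position 4-fold.
Codon 3 ACA (Thr): third position 4-fold.
Codon 4 AUG (Met): third position 1-fold.
Codon 5 AUC (Ile): third position 3-fold.
Codon 6 AUG (Met): third position 1-fold.
Codon 7 ACU (Thr): third position 4-fold.
Four-fold degenerate third positions: 3.

3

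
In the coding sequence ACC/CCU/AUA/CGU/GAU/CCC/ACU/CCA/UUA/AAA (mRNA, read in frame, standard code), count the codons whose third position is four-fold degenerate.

6

Codon 1 ACC (Thr): third position 4-fold.
Codon 2 CCU (Pro): third position 4-fold.
Codon 3 AUA (Ile): third position 3-fold.
Codon 4 CGU (Arg): third position 4-fold.
Codon 5 GAU (Asp): third position 2-fold.
Codon 6 CCC (Pro): third position 4-fold.
Codon 7 ACU (Thr): third position 4-fold.
Codon 8 CCA (Pro): third position 4-fold.
Codon 9 UUA (Leu): third position 2-fold.
Codon 10 AAA (Lys): third position 2-fold.
Four-fold degenerate third positions: 6.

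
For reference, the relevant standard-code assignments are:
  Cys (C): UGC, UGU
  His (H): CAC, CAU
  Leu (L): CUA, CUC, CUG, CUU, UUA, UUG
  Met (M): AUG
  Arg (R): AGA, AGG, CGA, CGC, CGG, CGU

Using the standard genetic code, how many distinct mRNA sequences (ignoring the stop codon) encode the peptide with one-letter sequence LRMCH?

144

Leu: 6 codons.
Arg: 6 codons.
Met: 1 codon.
Cys: 2 codons.
His: 2 codons.
6 × 6 × 1 × 2 × 2 = 144.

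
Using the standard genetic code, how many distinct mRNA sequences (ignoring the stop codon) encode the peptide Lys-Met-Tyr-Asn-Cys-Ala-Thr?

Lys: 2 codons.
Met: 1 codon.
Tyr: 2 codons.
Asn: 2 codons.
Cys: 2 codons.
Ala: 4 codons.
Thr: 4 codons.
2 × 1 × 2 × 2 × 2 × 4 × 4 = 256.

256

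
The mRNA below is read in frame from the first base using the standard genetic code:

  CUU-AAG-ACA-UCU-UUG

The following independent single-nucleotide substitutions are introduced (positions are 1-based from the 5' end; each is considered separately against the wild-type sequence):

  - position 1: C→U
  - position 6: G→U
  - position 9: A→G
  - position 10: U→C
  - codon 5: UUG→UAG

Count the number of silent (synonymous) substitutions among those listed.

Codon 1: CUU (Leu) → UUU (Phe) — missense.
Codon 2: AAG (Lys) → AAU (Asn) — missense.
Codon 3: ACA (Thr) → ACG (Thr) — synonymous.
Codon 4: UCU (Ser) → CCU (Pro) — missense.
Codon 5: UUG (Leu) → UAG (Stop) — nonsense.
Synonymous: 1 of 5.

1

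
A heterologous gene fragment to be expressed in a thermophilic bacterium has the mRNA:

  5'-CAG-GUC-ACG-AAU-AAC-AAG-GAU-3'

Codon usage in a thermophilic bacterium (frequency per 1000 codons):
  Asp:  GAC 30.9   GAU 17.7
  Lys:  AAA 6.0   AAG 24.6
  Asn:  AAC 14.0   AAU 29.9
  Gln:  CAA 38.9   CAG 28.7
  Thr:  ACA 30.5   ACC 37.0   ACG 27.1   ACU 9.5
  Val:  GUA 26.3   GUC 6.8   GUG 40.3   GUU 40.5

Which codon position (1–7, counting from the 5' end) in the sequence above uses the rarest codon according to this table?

Codon 1 CAG (Gln): 28.7 per 1000.
Codon 2 GUC (Val): 6.8 per 1000.
Codon 3 ACG (Thr): 27.1 per 1000.
Codon 4 AAU (Asn): 29.9 per 1000.
Codon 5 AAC (Asn): 14.0 per 1000.
Codon 6 AAG (Lys): 24.6 per 1000.
Codon 7 GAU (Asp): 17.7 per 1000.
Lowest frequency is 6.8 at codon 2.

2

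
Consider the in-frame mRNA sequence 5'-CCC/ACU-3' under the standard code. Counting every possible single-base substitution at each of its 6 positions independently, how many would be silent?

Codon 1 (CCC, Pro): 3 synonymous substitutions.
Codon 2 (ACU, Thr): 3 synonymous substitutions.
Total: 3 + 3 = 6.

6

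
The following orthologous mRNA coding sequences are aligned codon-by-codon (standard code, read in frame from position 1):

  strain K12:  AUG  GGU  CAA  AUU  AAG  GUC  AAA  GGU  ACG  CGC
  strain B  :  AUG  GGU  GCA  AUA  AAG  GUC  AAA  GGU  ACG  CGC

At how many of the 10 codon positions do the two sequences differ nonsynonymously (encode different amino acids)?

Codon 1: AUG Met / AUG Met — identical.
Codon 2: GGU Gly / GGU Gly — identical.
Codon 3: CAA Gln / GCA Ala — nonsynonymous.
Codon 4: AUU Ile / AUA Ile — synonymous.
Codon 5: AAG Lys / AAG Lys — identical.
Codon 6: GUC Val / GUC Val — identical.
Codon 7: AAA Lys / AAA Lys — identical.
Codon 8: GGU Gly / GGU Gly — identical.
Codon 9: ACG Thr / ACG Thr — identical.
Codon 10: CGC Arg / CGC Arg — identical.
Nonsynonymous differences: 1.

1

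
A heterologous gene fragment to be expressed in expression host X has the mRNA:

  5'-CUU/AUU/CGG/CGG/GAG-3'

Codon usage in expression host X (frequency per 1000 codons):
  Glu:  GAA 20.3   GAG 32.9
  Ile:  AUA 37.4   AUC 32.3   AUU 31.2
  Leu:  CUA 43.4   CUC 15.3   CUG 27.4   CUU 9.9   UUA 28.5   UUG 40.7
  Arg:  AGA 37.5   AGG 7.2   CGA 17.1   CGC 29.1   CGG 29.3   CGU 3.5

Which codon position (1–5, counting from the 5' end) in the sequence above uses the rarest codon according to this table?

Codon 1 CUU (Leu): 9.9 per 1000.
Codon 2 AUU (Ile): 31.2 per 1000.
Codon 3 CGG (Arg): 29.3 per 1000.
Codon 4 CGG (Arg): 29.3 per 1000.
Codon 5 GAG (Glu): 32.9 per 1000.
Lowest frequency is 9.9 at codon 1.

1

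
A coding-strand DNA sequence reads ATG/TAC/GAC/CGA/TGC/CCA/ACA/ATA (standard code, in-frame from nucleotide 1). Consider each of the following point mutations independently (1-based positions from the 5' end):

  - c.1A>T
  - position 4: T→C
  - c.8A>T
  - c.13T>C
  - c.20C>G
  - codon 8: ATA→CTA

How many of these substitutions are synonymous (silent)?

Codon 1: ATG (Met) → TTG (Leu) — missense.
Codon 2: TAC (Tyr) → CAC (His) — missense.
Codon 3: GAC (Asp) → GTC (Val) — missense.
Codon 5: TGC (Cys) → CGC (Arg) — missense.
Codon 7: ACA (Thr) → AGA (Arg) — missense.
Codon 8: ATA (Ile) → CTA (Leu) — missense.
Synonymous: 0 of 6.

0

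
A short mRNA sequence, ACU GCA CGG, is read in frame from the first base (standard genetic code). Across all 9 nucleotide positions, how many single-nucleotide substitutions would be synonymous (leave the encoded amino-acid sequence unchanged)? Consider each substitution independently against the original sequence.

Codon 1 (ACU, Thr): 3 synonymous substitutions.
Codon 2 (GCA, Ala): 3 synonymous substitutions.
Codon 3 (CGG, Arg): 4 synonymous substitutions.
Total: 3 + 3 + 4 = 10.

10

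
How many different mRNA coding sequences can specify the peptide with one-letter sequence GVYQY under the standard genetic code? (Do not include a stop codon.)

128

Gly: 4 codons.
Val: 4 codons.
Tyr: 2 codons.
Gln: 2 codons.
Tyr: 2 codons.
4 × 4 × 2 × 2 × 2 = 128.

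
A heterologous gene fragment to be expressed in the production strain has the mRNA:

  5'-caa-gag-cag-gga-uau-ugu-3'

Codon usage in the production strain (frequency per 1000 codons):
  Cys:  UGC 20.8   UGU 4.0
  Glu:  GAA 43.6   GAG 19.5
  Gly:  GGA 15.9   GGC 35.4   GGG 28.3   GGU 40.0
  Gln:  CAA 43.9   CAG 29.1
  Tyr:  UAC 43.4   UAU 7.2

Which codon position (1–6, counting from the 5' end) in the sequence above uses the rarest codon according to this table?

6

Codon 1 CAA (Gln): 43.9 per 1000.
Codon 2 GAG (Glu): 19.5 per 1000.
Codon 3 CAG (Gln): 29.1 per 1000.
Codon 4 GGA (Gly): 15.9 per 1000.
Codon 5 UAU (Tyr): 7.2 per 1000.
Codon 6 UGU (Cys): 4.0 per 1000.
Lowest frequency is 4.0 at codon 6.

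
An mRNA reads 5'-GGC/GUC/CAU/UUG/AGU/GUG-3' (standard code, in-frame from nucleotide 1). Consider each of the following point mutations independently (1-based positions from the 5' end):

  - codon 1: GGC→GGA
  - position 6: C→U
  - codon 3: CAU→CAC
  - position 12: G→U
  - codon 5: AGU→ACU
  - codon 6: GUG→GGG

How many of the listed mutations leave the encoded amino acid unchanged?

3

Codon 1: GGC (Gly) → GGA (Gly) — synonymous.
Codon 2: GUC (Val) → GUU (Val) — synonymous.
Codon 3: CAU (His) → CAC (His) — synonymous.
Codon 4: UUG (Leu) → UUU (Phe) — missense.
Codon 5: AGU (Ser) → ACU (Thr) — missense.
Codon 6: GUG (Val) → GGG (Gly) — missense.
Synonymous: 3 of 6.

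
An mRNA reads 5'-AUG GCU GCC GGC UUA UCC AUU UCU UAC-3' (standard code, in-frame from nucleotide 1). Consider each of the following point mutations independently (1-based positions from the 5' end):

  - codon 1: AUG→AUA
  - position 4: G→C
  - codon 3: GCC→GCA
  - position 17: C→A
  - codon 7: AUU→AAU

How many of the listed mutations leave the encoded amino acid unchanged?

1

Codon 1: AUG (Met) → AUA (Ile) — missense.
Codon 2: GCU (Ala) → CCU (Pro) — missense.
Codon 3: GCC (Ala) → GCA (Ala) — synonymous.
Codon 6: UCC (Ser) → UAC (Tyr) — missense.
Codon 7: AUU (Ile) → AAU (Asn) — missense.
Synonymous: 1 of 5.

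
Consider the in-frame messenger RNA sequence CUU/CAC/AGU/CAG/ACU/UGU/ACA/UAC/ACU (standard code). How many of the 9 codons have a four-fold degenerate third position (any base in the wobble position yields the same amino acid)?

4

Codon 1 CUU (Leu): third position 4-fold.
Codon 2 CAC (His): third position 2-fold.
Codon 3 AGU (Ser): third position 2-fold.
Codon 4 CAG (Gln): third position 2-fold.
Codon 5 ACU (Thr): third position 4-fold.
Codon 6 UGU (Cys): third position 2-fold.
Codon 7 ACA (Thr): third position 4-fold.
Codon 8 UAC (Tyr): third position 2-fold.
Codon 9 ACU (Thr): third position 4-fold.
Four-fold degenerate third positions: 4.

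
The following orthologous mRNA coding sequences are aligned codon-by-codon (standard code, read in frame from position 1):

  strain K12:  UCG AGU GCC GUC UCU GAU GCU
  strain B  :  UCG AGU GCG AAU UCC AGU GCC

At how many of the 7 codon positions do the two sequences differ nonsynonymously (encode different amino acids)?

Codon 1: UCG Ser / UCG Ser — identical.
Codon 2: AGU Ser / AGU Ser — identical.
Codon 3: GCC Ala / GCG Ala — synonymous.
Codon 4: GUC Val / AAU Asn — nonsynonymous.
Codon 5: UCU Ser / UCC Ser — synonymous.
Codon 6: GAU Asp / AGU Ser — nonsynonymous.
Codon 7: GCU Ala / GCC Ala — synonymous.
Nonsynonymous differences: 2.

2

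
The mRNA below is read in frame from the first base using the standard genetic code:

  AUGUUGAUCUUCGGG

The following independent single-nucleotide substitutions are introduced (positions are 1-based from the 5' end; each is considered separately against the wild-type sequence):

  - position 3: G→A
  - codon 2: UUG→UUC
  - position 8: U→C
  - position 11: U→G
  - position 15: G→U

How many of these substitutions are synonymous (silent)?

1

Codon 1: AUG (Met) → AUA (Ile) — missense.
Codon 2: UUG (Leu) → UUC (Phe) — missense.
Codon 3: AUC (Ile) → ACC (Thr) — missense.
Codon 4: UUC (Phe) → UGC (Cys) — missense.
Codon 5: GGG (Gly) → GGU (Gly) — synonymous.
Synonymous: 1 of 5.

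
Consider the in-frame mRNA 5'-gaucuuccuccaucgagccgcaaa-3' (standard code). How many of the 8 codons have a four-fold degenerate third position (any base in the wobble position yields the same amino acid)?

Codon 1 GAU (Asp): third position 2-fold.
Codon 2 CUU (Leu): third position 4-fold.
Codon 3 CCU (Pro): third position 4-fold.
Codon 4 CCA (Pro): third position 4-fold.
Codon 5 UCG (Ser): third position 4-fold.
Codon 6 AGC (Ser): third position 2-fold.
Codon 7 CGC (Arg): third position 4-fold.
Codon 8 AAA (Lys): third position 2-fold.
Four-fold degenerate third positions: 5.

5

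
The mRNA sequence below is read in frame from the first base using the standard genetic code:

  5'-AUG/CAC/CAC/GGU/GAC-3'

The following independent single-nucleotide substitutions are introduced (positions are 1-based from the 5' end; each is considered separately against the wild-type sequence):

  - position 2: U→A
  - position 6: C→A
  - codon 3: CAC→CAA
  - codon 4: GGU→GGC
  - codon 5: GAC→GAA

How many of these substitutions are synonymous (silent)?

1

Codon 1: AUG (Met) → AAG (Lys) — missense.
Codon 2: CAC (His) → CAA (Gln) — missense.
Codon 3: CAC (His) → CAA (Gln) — missense.
Codon 4: GGU (Gly) → GGC (Gly) — synonymous.
Codon 5: GAC (Asp) → GAA (Glu) — missense.
Synonymous: 1 of 5.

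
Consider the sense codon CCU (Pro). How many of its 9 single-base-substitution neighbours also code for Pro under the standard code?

Position 1: none → 0 synonymous.
Position 2: none → 0 synonymous.
Position 3: CCC, CCA, CCG → 3 synonymous.
Total: 0 + 0 + 3 = 3.

3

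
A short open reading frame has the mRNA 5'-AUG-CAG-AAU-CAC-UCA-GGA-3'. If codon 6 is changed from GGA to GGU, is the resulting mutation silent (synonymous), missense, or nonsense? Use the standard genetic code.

Position 18 falls in codon 6: GGA → Gly.
After the substitution the codon is GGU → Gly.
Both encode Gly, so the change is synonymous.

silent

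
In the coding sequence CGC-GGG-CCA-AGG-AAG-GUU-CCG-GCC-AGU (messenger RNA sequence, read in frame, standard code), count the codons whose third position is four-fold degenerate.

6

Codon 1 CGC (Arg): third position 4-fold.
Codon 2 GGG (Gly): third position 4-fold.
Codon 3 CCA (Pro): third position 4-fold.
Codon 4 AGG (Arg): third position 2-fold.
Codon 5 AAG (Lys): third position 2-fold.
Codon 6 GUU (Val): third position 4-fold.
Codon 7 CCG (Pro): third position 4-fold.
Codon 8 GCC (Ala): third position 4-fold.
Codon 9 AGU (Ser): third position 2-fold.
Four-fold degenerate third positions: 6.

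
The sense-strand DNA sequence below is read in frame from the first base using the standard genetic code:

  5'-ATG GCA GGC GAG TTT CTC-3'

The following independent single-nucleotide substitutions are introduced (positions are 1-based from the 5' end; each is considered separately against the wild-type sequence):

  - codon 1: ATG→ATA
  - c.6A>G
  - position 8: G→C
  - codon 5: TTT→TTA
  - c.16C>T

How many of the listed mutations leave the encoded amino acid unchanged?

Codon 1: ATG (Met) → ATA (Ile) — missense.
Codon 2: GCA (Ala) → GCG (Ala) — synonymous.
Codon 3: GGC (Gly) → GCC (Ala) — missense.
Codon 5: TTT (Phe) → TTA (Leu) — missense.
Codon 6: CTC (Leu) → TTC (Phe) — missense.
Synonymous: 1 of 5.

1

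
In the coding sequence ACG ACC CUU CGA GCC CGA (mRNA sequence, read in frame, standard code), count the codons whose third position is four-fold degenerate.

6

Codon 1 ACG (Thr): third position 4-fold.
Codon 2 ACC (Thr): third position 4-fold.
Codon 3 CUU (Leu): third position 4-fold.
Codon 4 CGA (Arg): third position 4-fold.
Codon 5 GCC (Ala): third position 4-fold.
Codon 6 CGA (Arg): third position 4-fold.
Four-fold degenerate third positions: 6.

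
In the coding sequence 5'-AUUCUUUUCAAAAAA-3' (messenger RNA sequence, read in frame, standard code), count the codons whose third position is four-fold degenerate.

Codon 1 AUU (Ile): third position 3-fold.
Codon 2 CUU (Leu): third position 4-fold.
Codon 3 UUC (Phe): third position 2-fold.
Codon 4 AAA (Lys): third position 2-fold.
Codon 5 AAA (Lys): third position 2-fold.
Four-fold degenerate third positions: 1.

1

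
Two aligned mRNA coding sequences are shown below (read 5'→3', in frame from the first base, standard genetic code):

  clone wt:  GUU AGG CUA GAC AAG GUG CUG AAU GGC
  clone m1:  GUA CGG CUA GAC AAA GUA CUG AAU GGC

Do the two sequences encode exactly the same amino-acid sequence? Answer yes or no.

yes

Codon 1: GUU Val / GUA Val — synonymous.
Codon 2: AGG Arg / CGG Arg — synonymous.
Codon 3: CUA Leu / CUA Leu — identical.
Codon 4: GAC Asp / GAC Asp — identical.
Codon 5: AAG Lys / AAA Lys — synonymous.
Codon 6: GUG Val / GUA Val — synonymous.
Codon 7: CUG Leu / CUG Leu — identical.
Codon 8: AAU Asn / AAU Asn — identical.
Codon 9: GGC Gly / GGC Gly — identical.
Nonsynonymous differences: 0 → same protein.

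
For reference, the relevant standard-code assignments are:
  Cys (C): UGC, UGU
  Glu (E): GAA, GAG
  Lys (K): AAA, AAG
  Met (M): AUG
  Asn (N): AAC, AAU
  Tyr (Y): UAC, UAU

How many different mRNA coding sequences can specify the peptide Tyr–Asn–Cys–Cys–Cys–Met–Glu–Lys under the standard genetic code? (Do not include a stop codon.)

Tyr: 2 codons.
Asn: 2 codons.
Cys: 2 codons.
Cys: 2 codons.
Cys: 2 codons.
Met: 1 codon.
Glu: 2 codons.
Lys: 2 codons.
2 × 2 × 2 × 2 × 2 × 1 × 2 × 2 = 128.

128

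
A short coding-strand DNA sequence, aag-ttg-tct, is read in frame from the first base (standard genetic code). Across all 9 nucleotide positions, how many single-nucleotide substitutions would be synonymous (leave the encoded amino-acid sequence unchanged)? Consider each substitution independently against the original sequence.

Codon 1 (AAG, Lys): 1 synonymous substitution.
Codon 2 (TTG, Leu): 2 synonymous substitutions.
Codon 3 (TCT, Ser): 3 synonymous substitutions.
Total: 1 + 2 + 3 = 6.

6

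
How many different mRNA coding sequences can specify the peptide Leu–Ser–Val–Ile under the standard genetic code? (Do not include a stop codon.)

Leu: 6 codons.
Ser: 6 codons.
Val: 4 codons.
Ile: 3 codons.
6 × 6 × 4 × 3 = 432.

432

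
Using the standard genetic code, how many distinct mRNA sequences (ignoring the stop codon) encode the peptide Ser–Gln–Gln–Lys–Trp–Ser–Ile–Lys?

1728

Ser: 6 codons.
Gln: 2 codons.
Gln: 2 codons.
Lys: 2 codons.
Trp: 1 codon.
Ser: 6 codons.
Ile: 3 codons.
Lys: 2 codons.
6 × 2 × 2 × 2 × 1 × 6 × 3 × 2 = 1728.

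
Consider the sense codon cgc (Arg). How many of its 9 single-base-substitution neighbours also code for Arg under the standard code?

3

Position 1: none → 0 synonymous.
Position 2: none → 0 synonymous.
Position 3: CGU, CGA, CGG → 3 synonymous.
Total: 0 + 0 + 3 = 3.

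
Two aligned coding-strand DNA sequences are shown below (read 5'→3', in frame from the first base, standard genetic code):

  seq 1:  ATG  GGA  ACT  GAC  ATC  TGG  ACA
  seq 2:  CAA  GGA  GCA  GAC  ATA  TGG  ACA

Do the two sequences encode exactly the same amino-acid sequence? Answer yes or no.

Codon 1: ATG Met / CAA Gln — nonsynonymous.
Codon 2: GGA Gly / GGA Gly — identical.
Codon 3: ACT Thr / GCA Ala — nonsynonymous.
Codon 4: GAC Asp / GAC Asp — identical.
Codon 5: ATC Ile / ATA Ile — synonymous.
Codon 6: TGG Trp / TGG Trp — identical.
Codon 7: ACA Thr / ACA Thr — identical.
Nonsynonymous differences: 2 → different protein.

no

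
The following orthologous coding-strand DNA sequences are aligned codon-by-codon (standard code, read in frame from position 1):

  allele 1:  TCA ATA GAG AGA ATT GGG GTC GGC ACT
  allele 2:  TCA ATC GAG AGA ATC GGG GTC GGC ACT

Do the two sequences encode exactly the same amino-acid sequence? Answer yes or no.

yes

Codon 1: TCA Ser / TCA Ser — identical.
Codon 2: ATA Ile / ATC Ile — synonymous.
Codon 3: GAG Glu / GAG Glu — identical.
Codon 4: AGA Arg / AGA Arg — identical.
Codon 5: ATT Ile / ATC Ile — synonymous.
Codon 6: GGG Gly / GGG Gly — identical.
Codon 7: GTC Val / GTC Val — identical.
Codon 8: GGC Gly / GGC Gly — identical.
Codon 9: ACT Thr / ACT Thr — identical.
Nonsynonymous differences: 0 → same protein.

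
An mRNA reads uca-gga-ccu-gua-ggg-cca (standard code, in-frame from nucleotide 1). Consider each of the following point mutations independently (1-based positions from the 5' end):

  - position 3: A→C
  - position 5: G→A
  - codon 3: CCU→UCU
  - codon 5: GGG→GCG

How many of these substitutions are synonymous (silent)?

1

Codon 1: UCA (Ser) → UCC (Ser) — synonymous.
Codon 2: GGA (Gly) → GAA (Glu) — missense.
Codon 3: CCU (Pro) → UCU (Ser) — missense.
Codon 5: GGG (Gly) → GCG (Ala) — missense.
Synonymous: 1 of 4.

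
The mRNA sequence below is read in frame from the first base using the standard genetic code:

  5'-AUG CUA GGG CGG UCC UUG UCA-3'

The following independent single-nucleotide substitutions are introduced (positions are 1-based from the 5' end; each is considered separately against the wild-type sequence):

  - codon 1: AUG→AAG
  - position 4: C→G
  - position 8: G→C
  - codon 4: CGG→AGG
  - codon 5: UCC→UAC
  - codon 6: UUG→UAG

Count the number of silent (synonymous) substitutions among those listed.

1

Codon 1: AUG (Met) → AAG (Lys) — missense.
Codon 2: CUA (Leu) → GUA (Val) — missense.
Codon 3: GGG (Gly) → GCG (Ala) — missense.
Codon 4: CGG (Arg) → AGG (Arg) — synonymous.
Codon 5: UCC (Ser) → UAC (Tyr) — missense.
Codon 6: UUG (Leu) → UAG (Stop) — nonsense.
Synonymous: 1 of 6.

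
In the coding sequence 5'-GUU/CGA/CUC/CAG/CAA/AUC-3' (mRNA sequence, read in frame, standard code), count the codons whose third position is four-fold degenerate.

Codon 1 GUU (Val): third position 4-fold.
Codon 2 CGA (Arg): third position 4-fold.
Codon 3 CUC (Leu): third position 4-fold.
Codon 4 CAG (Gln): third position 2-fold.
Codon 5 CAA (Gln): third position 2-fold.
Codon 6 AUC (Ile): third position 3-fold.
Four-fold degenerate third positions: 3.

3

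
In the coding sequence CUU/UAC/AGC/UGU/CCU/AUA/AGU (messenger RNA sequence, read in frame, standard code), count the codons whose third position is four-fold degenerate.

2

Codon 1 CUU (Leu): third position 4-fold.
Codon 2 UAC (Tyr): third position 2-fold.
Codon 3 AGC (Ser): third position 2-fold.
Codon 4 UGU (Cys): third position 2-fold.
Codon 5 CCU (Pro): third position 4-fold.
Codon 6 AUA (Ile): third position 3-fold.
Codon 7 AGU (Ser): third position 2-fold.
Four-fold degenerate third positions: 2.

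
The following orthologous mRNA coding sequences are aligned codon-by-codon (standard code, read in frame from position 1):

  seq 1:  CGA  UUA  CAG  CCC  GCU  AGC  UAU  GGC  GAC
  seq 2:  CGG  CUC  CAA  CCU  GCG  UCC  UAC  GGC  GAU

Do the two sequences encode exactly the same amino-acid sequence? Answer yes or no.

yes

Codon 1: CGA Arg / CGG Arg — synonymous.
Codon 2: UUA Leu / CUC Leu — synonymous.
Codon 3: CAG Gln / CAA Gln — synonymous.
Codon 4: CCC Pro / CCU Pro — synonymous.
Codon 5: GCU Ala / GCG Ala — synonymous.
Codon 6: AGC Ser / UCC Ser — synonymous.
Codon 7: UAU Tyr / UAC Tyr — synonymous.
Codon 8: GGC Gly / GGC Gly — identical.
Codon 9: GAC Asp / GAU Asp — synonymous.
Nonsynonymous differences: 0 → same protein.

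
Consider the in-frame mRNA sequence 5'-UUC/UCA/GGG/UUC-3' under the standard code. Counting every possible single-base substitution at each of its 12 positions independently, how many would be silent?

8

Codon 1 (UUC, Phe): 1 synonymous substitution.
Codon 2 (UCA, Ser): 3 synonymous substitutions.
Codon 3 (GGG, Gly): 3 synonymous substitutions.
Codon 4 (UUC, Phe): 1 synonymous substitution.
Total: 1 + 3 + 3 + 1 = 8.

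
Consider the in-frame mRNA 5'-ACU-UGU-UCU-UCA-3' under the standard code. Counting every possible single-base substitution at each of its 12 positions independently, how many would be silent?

10

Codon 1 (ACU, Thr): 3 synonymous substitutions.
Codon 2 (UGU, Cys): 1 synonymous substitution.
Codon 3 (UCU, Ser): 3 synonymous substitutions.
Codon 4 (UCA, Ser): 3 synonymous substitutions.
Total: 3 + 1 + 3 + 3 = 10.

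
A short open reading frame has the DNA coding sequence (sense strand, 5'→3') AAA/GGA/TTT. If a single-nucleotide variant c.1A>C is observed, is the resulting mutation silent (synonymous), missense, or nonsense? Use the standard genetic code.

Position 1 falls in codon 1: AAA → Lys.
After the substitution the codon is CAA → Gln.
Lys ≠ Gln, so this is a missense mutation.

missense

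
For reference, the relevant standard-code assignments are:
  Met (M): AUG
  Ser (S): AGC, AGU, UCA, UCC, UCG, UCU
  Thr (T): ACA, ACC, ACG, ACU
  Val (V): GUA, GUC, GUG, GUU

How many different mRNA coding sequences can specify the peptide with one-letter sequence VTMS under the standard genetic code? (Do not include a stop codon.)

Val: 4 codons.
Thr: 4 codons.
Met: 1 codon.
Ser: 6 codons.
4 × 4 × 1 × 6 = 96.

96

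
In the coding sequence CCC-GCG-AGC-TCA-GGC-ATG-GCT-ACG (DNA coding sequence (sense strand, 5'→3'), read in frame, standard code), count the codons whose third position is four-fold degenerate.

6

Codon 1 CCC (Pro): third position 4-fold.
Codon 2 GCG (Ala): third position 4-fold.
Codon 3 AGC (Ser): third position 2-fold.
Codon 4 TCA (Ser): third position 4-fold.
Codon 5 GGC (Gly): third position 4-fold.
Codon 6 ATG (Met): third position 1-fold.
Codon 7 GCT (Ala): third position 4-fold.
Codon 8 ACG (Thr): third position 4-fold.
Four-fold degenerate third positions: 6.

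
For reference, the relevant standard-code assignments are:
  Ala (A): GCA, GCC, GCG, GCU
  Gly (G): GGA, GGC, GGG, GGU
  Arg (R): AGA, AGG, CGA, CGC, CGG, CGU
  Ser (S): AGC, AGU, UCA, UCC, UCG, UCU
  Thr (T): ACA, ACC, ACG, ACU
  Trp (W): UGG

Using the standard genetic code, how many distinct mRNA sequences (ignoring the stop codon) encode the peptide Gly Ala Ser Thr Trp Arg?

Gly: 4 codons.
Ala: 4 codons.
Ser: 6 codons.
Thr: 4 codons.
Trp: 1 codon.
Arg: 6 codons.
4 × 4 × 6 × 4 × 1 × 6 = 2304.

2304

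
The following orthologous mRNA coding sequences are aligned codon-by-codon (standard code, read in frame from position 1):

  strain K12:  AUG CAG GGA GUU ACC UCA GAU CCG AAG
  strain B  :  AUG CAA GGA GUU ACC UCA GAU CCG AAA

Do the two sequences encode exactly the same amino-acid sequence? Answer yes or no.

Codon 1: AUG Met / AUG Met — identical.
Codon 2: CAG Gln / CAA Gln — synonymous.
Codon 3: GGA Gly / GGA Gly — identical.
Codon 4: GUU Val / GUU Val — identical.
Codon 5: ACC Thr / ACC Thr — identical.
Codon 6: UCA Ser / UCA Ser — identical.
Codon 7: GAU Asp / GAU Asp — identical.
Codon 8: CCG Pro / CCG Pro — identical.
Codon 9: AAG Lys / AAA Lys — synonymous.
Nonsynonymous differences: 0 → same protein.

yes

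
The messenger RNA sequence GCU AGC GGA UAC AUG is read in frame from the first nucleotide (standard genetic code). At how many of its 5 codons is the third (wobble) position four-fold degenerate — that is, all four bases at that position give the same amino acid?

2

Codon 1 GCU (Ala): third position 4-fold.
Codon 2 AGC (Ser): third position 2-fold.
Codon 3 GGA (Gly): third position 4-fold.
Codon 4 UAC (Tyr): third position 2-fold.
Codon 5 AUG (Met): third position 1-fold.
Four-fold degenerate third positions: 2.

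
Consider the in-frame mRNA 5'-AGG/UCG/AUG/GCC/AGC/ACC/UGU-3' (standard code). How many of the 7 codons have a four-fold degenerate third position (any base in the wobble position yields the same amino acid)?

3

Codon 1 AGG (Arg): third position 2-fold.
Codon 2 UCG (Ser): third position 4-fold.
Codon 3 AUG (Met): third position 1-fold.
Codon 4 GCC (Ala): third position 4-fold.
Codon 5 AGC (Ser): third position 2-fold.
Codon 6 ACC (Thr): third position 4-fold.
Codon 7 UGU (Cys): third position 2-fold.
Four-fold degenerate third positions: 3.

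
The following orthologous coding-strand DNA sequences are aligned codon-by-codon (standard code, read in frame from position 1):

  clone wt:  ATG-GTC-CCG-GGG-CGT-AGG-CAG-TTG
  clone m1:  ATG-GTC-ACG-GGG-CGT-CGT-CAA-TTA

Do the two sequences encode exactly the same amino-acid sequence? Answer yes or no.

no

Codon 1: ATG Met / ATG Met — identical.
Codon 2: GTC Val / GTC Val — identical.
Codon 3: CCG Pro / ACG Thr — nonsynonymous.
Codon 4: GGG Gly / GGG Gly — identical.
Codon 5: CGT Arg / CGT Arg — identical.
Codon 6: AGG Arg / CGT Arg — synonymous.
Codon 7: CAG Gln / CAA Gln — synonymous.
Codon 8: TTG Leu / TTA Leu — synonymous.
Nonsynonymous differences: 1 → different protein.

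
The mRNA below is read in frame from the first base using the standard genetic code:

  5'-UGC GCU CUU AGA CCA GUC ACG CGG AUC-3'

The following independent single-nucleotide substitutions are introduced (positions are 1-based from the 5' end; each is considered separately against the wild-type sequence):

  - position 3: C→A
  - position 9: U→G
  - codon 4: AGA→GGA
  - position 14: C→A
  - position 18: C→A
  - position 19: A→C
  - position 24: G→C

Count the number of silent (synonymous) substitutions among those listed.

3

Codon 1: UGC (Cys) → UGA (Stop) — nonsense.
Codon 3: CUU (Leu) → CUG (Leu) — synonymous.
Codon 4: AGA (Arg) → GGA (Gly) — missense.
Codon 5: CCA (Pro) → CAA (Gln) — missense.
Codon 6: GUC (Val) → GUA (Val) — synonymous.
Codon 7: ACG (Thr) → CCG (Pro) — missense.
Codon 8: CGG (Arg) → CGC (Arg) — synonymous.
Synonymous: 3 of 7.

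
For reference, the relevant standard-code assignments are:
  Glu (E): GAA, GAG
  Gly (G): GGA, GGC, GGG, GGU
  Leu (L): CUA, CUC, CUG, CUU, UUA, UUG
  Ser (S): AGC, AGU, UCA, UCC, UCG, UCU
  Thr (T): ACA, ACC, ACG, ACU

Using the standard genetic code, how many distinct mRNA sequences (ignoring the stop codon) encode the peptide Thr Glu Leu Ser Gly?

1152

Thr: 4 codons.
Glu: 2 codons.
Leu: 6 codons.
Ser: 6 codons.
Gly: 4 codons.
4 × 2 × 6 × 6 × 4 = 1152.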